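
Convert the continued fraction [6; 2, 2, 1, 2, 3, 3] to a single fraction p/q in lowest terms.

1355/211

Fold from the inside: start with 3/1.
  3 + 1/3 = 10/3
  2 + 3/10 = 23/10
  1 + 10/23 = 33/23
  2 + 23/33 = 89/33
  2 + 33/89 = 211/89
  6 + 89/211 = 1355/211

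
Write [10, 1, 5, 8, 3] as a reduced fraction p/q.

Using pₖ = aₖpₖ₋₁ + pₖ₋₂ and qₖ = aₖqₖ₋₁ + qₖ₋₂:
  k=0: a=10, p=10, q=1
  k=1: a=1, p=11, q=1
  k=2: a=5, p=65, q=6
  k=3: a=8, p=531, q=49
  k=4: a=3, p=1658, q=153

1658/153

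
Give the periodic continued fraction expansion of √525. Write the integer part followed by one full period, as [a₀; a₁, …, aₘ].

[22; 1, 10, 2, 10, 1, 44]

a₀ = ⌊√525⌋ = 22.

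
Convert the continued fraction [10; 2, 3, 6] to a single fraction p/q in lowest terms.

Fold from the inside: start with 6/1.
  3 + 1/6 = 19/6
  2 + 6/19 = 44/19
  10 + 19/44 = 459/44

459/44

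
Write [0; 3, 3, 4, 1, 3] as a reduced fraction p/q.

Using pₖ = aₖpₖ₋₁ + pₖ₋₂ and qₖ = aₖqₖ₋₁ + qₖ₋₂:
  k=0: a=0, p=0, q=1
  k=1: a=3, p=1, q=3
  k=2: a=3, p=3, q=10
  k=3: a=4, p=13, q=43
  k=4: a=1, p=16, q=53
  k=5: a=3, p=61, q=202

61/202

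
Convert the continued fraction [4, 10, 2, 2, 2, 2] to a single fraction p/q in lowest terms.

Using pₖ = aₖpₖ₋₁ + pₖ₋₂ and qₖ = aₖqₖ₋₁ + qₖ₋₂:
  k=0: a=4, p=4, q=1
  k=1: a=10, p=41, q=10
  k=2: a=2, p=86, q=21
  k=3: a=2, p=213, q=52
  k=4: a=2, p=512, q=125
  k=5: a=2, p=1237, q=302

1237/302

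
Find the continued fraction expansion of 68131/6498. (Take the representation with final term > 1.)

[10; 2, 16, 13, 15]

68131 = 10*6498 + 3151
6498 = 2*3151 + 196
3151 = 16*196 + 15
196 = 13*15 + 1
15 = 15*1 + 0  (stop)
So 68131/6498 = [10; 2, 16, 13, 15].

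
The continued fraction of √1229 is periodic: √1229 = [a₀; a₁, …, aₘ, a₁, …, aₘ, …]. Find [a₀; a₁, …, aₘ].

a₀ = ⌊√1229⌋ = 35.

[35; 17, 1, 1, 17, 70]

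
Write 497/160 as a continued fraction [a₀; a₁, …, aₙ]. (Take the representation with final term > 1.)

[3; 9, 2, 2, 3]

497 = 3×160 + 17
160 = 9×17 + 7
17 = 2×7 + 3
7 = 2×3 + 1
3 = 3×1 + 0  (stop)
So 497/160 = [3; 9, 2, 2, 3].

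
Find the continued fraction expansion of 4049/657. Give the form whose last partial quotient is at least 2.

[6; 6, 7, 7, 2]

4049 = 6*657 + 107
657 = 6*107 + 15
107 = 7*15 + 2
15 = 7*2 + 1
2 = 2*1 + 0  (stop)
So 4049/657 = [6; 6, 7, 7, 2].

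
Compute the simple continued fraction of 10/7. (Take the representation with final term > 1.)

10 = 1*7 + 3
7 = 2*3 + 1
3 = 3*1 + 0  (stop)
So 10/7 = [1; 2, 3].

[1; 2, 3]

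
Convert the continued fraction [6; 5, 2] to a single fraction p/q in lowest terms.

Fold from the inside: start with 2/1.
  5 + 1/2 = 11/2
  6 + 2/11 = 68/11

68/11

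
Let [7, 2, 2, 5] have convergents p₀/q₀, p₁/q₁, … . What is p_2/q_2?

37/5

Using pₖ = aₖpₖ₋₁ + pₖ₋₂, qₖ = aₖqₖ₋₁ + qₖ₋₂ (with p₋₁=1, p₋₂=0, q₋₁=0, q₋₂=1):
  k=0: a=7, p=7, q=1
  k=1: a=2, p=15, q=2
  k=2: a=2, p=37, q=5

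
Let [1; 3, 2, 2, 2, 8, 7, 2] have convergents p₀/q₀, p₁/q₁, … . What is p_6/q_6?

3175/2456

Using pₖ = aₖpₖ₋₁ + pₖ₋₂, qₖ = aₖqₖ₋₁ + qₖ₋₂ (with p₋₁=1, p₋₂=0, q₋₁=0, q₋₂=1):
  k=0: a=1, p=1, q=1
  k=1: a=3, p=4, q=3
  k=2: a=2, p=9, q=7
  k=3: a=2, p=22, q=17
  k=4: a=2, p=53, q=41
  k=5: a=8, p=446, q=345
  k=6: a=7, p=3175, q=2456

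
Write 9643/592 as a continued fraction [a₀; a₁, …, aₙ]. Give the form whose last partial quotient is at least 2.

[16; 3, 2, 6, 13]

9643 = 16×592 + 171
592 = 3×171 + 79
171 = 2×79 + 13
79 = 6×13 + 1
13 = 13×1 + 0  (stop)
So 9643/592 = [16; 3, 2, 6, 13].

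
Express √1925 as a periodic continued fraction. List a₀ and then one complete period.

a₀ = ⌊√1925⌋ = 43.
With m₀=0, d₀=1 and mₖ₊₁ = dₖaₖ − mₖ, dₖ₊₁ = (n − mₖ₊₁²)/dₖ, aₖ₊₁ = ⌊(a₀+mₖ₊₁)/dₖ₊₁⌋:
  k=1: m=43, d=76, a=1
  k=2: m=33, d=11, a=6
  k=3: m=33, d=76, a=1
  k=4: m=43, d=1, a=86
d=1 and a=2a₀=86 at k=4, so the next step gives (m, d) = (43, 76) again — its k=1 value — and the period has length 4.

[43; 1, 6, 1, 86]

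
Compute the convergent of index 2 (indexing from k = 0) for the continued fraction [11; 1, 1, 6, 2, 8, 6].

23/2

Using pₖ = aₖpₖ₋₁ + pₖ₋₂, qₖ = aₖqₖ₋₁ + qₖ₋₂ (with p₋₁=1, p₋₂=0, q₋₁=0, q₋₂=1):
  k=0: a=11, p=11, q=1
  k=1: a=1, p=12, q=1
  k=2: a=1, p=23, q=2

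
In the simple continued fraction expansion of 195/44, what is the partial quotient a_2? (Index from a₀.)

3

195 = 4·44 + 19   →  a_0 = 4
44 = 2·19 + 6   →  a_1 = 2
19 = 3·6 + 1   →  a_2 = 3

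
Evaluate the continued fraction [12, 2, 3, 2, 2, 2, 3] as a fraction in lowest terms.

Fold from the inside: start with 3/1.
  2 + 1/3 = 7/3
  2 + 3/7 = 17/7
  2 + 7/17 = 41/17
  3 + 17/41 = 140/41
  2 + 41/140 = 321/140
  12 + 140/321 = 3992/321

3992/321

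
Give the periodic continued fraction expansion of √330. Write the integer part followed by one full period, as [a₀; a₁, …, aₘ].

a₀ = ⌊√330⌋ = 18.
With m₀=0, d₀=1 and mₖ₊₁ = dₖaₖ − mₖ, dₖ₊₁ = (n − mₖ₊₁²)/dₖ, aₖ₊₁ = ⌊(a₀+mₖ₊₁)/dₖ₊₁⌋:
  k=1: m=18, d=6, a=6
  k=2: m=18, d=1, a=36
d=1 and a=2a₀=36 at k=2, so the next step gives (m, d) = (18, 6) again — its k=1 value — and the period has length 2.

[18; 6, 36]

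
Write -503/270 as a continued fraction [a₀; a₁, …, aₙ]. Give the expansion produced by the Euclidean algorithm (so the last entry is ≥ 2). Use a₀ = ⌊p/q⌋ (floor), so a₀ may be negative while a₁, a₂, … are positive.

[-2; 7, 3, 2, 1, 3]

-503 = -2×270 + 37
270 = 7×37 + 11
37 = 3×11 + 4
11 = 2×4 + 3
4 = 1×3 + 1
3 = 3×1 + 0  (stop)
So -503/270 = [-2; 7, 3, 2, 1, 3].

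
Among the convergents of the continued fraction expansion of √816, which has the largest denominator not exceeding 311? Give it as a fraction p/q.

4999/175

√816 = [28; 1, 1, 3, 3, 3, 1, 1, 56, …] (period length 8).
Convergents:
  p_0/q_0 = 28/1
  p_1/q_1 = 29/1
  p_2/q_2 = 57/2
  p_3/q_3 = 200/7
  p_4/q_4 = 657/23
  p_5/q_5 = 2171/76
  p_6/q_6 = 2828/99
  p_7/q_7 = 4999/175
  p_8/q_8 = 282772/9899
q_7 = 175 ≤ 311 < 9899 = q_8, so the answer is 4999/175.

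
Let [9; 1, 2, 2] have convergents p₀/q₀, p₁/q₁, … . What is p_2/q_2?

Using pₖ = aₖpₖ₋₁ + pₖ₋₂, qₖ = aₖqₖ₋₁ + qₖ₋₂ (with p₋₁=1, p₋₂=0, q₋₁=0, q₋₂=1):
  k=0: a=9, p=9, q=1
  k=1: a=1, p=10, q=1
  k=2: a=2, p=29, q=3

29/3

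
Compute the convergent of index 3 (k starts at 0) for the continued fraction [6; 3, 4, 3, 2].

265/42

Using pₖ = aₖpₖ₋₁ + pₖ₋₂, qₖ = aₖqₖ₋₁ + qₖ₋₂ (with p₋₁=1, p₋₂=0, q₋₁=0, q₋₂=1):
  k=0: a=6, p=6, q=1
  k=1: a=3, p=19, q=3
  k=2: a=4, p=82, q=13
  k=3: a=3, p=265, q=42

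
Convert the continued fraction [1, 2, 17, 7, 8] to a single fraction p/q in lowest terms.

Using pₖ = aₖpₖ₋₁ + pₖ₋₂ and qₖ = aₖqₖ₋₁ + qₖ₋₂:
  k=0: a=1, p=1, q=1
  k=1: a=2, p=3, q=2
  k=2: a=17, p=52, q=35
  k=3: a=7, p=367, q=247
  k=4: a=8, p=2988, q=2011

2988/2011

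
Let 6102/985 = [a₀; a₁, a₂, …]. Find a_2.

6102 = 6·985 + 192   →  a_0 = 6
985 = 5·192 + 25   →  a_1 = 5
192 = 7·25 + 17   →  a_2 = 7

7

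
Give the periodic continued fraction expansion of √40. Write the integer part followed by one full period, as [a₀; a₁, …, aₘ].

a₀ = ⌊√40⌋ = 6.

[6; 3, 12]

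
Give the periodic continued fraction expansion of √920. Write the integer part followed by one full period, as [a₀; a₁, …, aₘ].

[30; 3, 60]

a₀ = ⌊√920⌋ = 30.
With m₀=0, d₀=1 and mₖ₊₁ = dₖaₖ − mₖ, dₖ₊₁ = (n − mₖ₊₁²)/dₖ, aₖ₊₁ = ⌊(a₀+mₖ₊₁)/dₖ₊₁⌋:
  k=1: m=30, d=20, a=3
  k=2: m=30, d=1, a=60
d=1 and a=2a₀=60 at k=2, so the next step gives (m, d) = (30, 20) again — its k=1 value — and the period has length 2.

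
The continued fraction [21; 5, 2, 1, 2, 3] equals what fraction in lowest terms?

Using pₖ = aₖpₖ₋₁ + pₖ₋₂ and qₖ = aₖqₖ₋₁ + qₖ₋₂:
  k=0: a=21, p=21, q=1
  k=1: a=5, p=106, q=5
  k=2: a=2, p=233, q=11
  k=3: a=1, p=339, q=16
  k=4: a=2, p=911, q=43
  k=5: a=3, p=3072, q=145

3072/145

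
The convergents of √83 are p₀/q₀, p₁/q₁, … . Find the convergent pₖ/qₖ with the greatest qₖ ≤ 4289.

√83 = [9; 9, 18, …] (period length 2).
Convergents:
  p_0/q_0 = 9/1
  p_1/q_1 = 82/9
  p_2/q_2 = 1485/163
  p_3/q_3 = 13447/1476
  p_4/q_4 = 243531/26731
q_3 = 1476 ≤ 4289 < 26731 = q_4, so the answer is 13447/1476.

13447/1476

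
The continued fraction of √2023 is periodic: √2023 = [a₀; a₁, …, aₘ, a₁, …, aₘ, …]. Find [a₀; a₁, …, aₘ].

[44; 1, 43, 1, 88]

a₀ = ⌊√2023⌋ = 44.
With m₀=0, d₀=1 and mₖ₊₁ = dₖaₖ − mₖ, dₖ₊₁ = (n − mₖ₊₁²)/dₖ, aₖ₊₁ = ⌊(a₀+mₖ₊₁)/dₖ₊₁⌋:
  k=1: m=44, d=87, a=1
  k=2: m=43, d=2, a=43
  k=3: m=43, d=87, a=1
  k=4: m=44, d=1, a=88
d=1 and a=2a₀=88 at k=4, so the next step gives (m, d) = (44, 87) again — its k=1 value — and the period has length 4.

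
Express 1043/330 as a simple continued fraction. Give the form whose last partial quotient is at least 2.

1043 = 3·330 + 53
330 = 6·53 + 12
53 = 4·12 + 5
12 = 2·5 + 2
5 = 2·2 + 1
2 = 2·1 + 0  (stop)
So 1043/330 = [3; 6, 4, 2, 2, 2].

[3; 6, 4, 2, 2, 2]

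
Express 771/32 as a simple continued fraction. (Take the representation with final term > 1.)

771 = 24×32 + 3
32 = 10×3 + 2
3 = 1×2 + 1
2 = 2×1 + 0  (stop)
So 771/32 = [24; 10, 1, 2].

[24; 10, 1, 2]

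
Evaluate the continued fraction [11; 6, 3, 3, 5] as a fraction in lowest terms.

Using pₖ = aₖpₖ₋₁ + pₖ₋₂ and qₖ = aₖqₖ₋₁ + qₖ₋₂:
  k=0: a=11, p=11, q=1
  k=1: a=6, p=67, q=6
  k=2: a=3, p=212, q=19
  k=3: a=3, p=703, q=63
  k=4: a=5, p=3727, q=334

3727/334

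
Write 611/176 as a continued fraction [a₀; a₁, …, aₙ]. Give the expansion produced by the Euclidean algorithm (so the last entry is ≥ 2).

[3; 2, 8, 3, 3]

611 = 3×176 + 83
176 = 2×83 + 10
83 = 8×10 + 3
10 = 3×3 + 1
3 = 3×1 + 0  (stop)
So 611/176 = [3; 2, 8, 3, 3].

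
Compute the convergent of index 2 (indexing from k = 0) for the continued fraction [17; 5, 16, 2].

Using pₖ = aₖpₖ₋₁ + pₖ₋₂, qₖ = aₖqₖ₋₁ + qₖ₋₂ (with p₋₁=1, p₋₂=0, q₋₁=0, q₋₂=1):
  k=0: a=17, p=17, q=1
  k=1: a=5, p=86, q=5
  k=2: a=16, p=1393, q=81

1393/81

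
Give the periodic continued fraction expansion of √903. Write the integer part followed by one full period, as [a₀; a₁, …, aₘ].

[30; 20, 60]

a₀ = ⌊√903⌋ = 30.
With m₀=0, d₀=1 and mₖ₊₁ = dₖaₖ − mₖ, dₖ₊₁ = (n − mₖ₊₁²)/dₖ, aₖ₊₁ = ⌊(a₀+mₖ₊₁)/dₖ₊₁⌋:
  k=1: m=30, d=3, a=20
  k=2: m=30, d=1, a=60
d=1 and a=2a₀=60 at k=2, so the next step gives (m, d) = (30, 3) again — its k=1 value — and the period has length 2.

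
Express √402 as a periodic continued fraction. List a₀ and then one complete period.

[20; 20, 40]

a₀ = ⌊√402⌋ = 20.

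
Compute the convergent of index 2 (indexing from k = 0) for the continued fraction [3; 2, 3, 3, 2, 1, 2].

24/7

Using pₖ = aₖpₖ₋₁ + pₖ₋₂, qₖ = aₖqₖ₋₁ + qₖ₋₂ (with p₋₁=1, p₋₂=0, q₋₁=0, q₋₂=1):
  k=0: a=3, p=3, q=1
  k=1: a=2, p=7, q=2
  k=2: a=3, p=24, q=7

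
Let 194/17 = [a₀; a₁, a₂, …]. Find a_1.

2

194 = 11·17 + 7   →  a_0 = 11
17 = 2·7 + 3   →  a_1 = 2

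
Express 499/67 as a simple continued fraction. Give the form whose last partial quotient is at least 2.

499 = 7×67 + 30
67 = 2×30 + 7
30 = 4×7 + 2
7 = 3×2 + 1
2 = 2×1 + 0  (stop)
So 499/67 = [7; 2, 4, 3, 2].

[7; 2, 4, 3, 2]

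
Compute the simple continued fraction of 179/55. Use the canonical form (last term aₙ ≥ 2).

179 = 3·55 + 14
55 = 3·14 + 13
14 = 1·13 + 1
13 = 13·1 + 0  (stop)
So 179/55 = [3; 3, 1, 13].

[3; 3, 1, 13]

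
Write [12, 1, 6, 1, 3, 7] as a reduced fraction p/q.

Using pₖ = aₖpₖ₋₁ + pₖ₋₂ and qₖ = aₖqₖ₋₁ + qₖ₋₂:
  k=0: a=12, p=12, q=1
  k=1: a=1, p=13, q=1
  k=2: a=6, p=90, q=7
  k=3: a=1, p=103, q=8
  k=4: a=3, p=399, q=31
  k=5: a=7, p=2896, q=225

2896/225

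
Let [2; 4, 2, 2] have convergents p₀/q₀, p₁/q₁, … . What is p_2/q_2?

20/9

Using pₖ = aₖpₖ₋₁ + pₖ₋₂, qₖ = aₖqₖ₋₁ + qₖ₋₂ (with p₋₁=1, p₋₂=0, q₋₁=0, q₋₂=1):
  k=0: a=2, p=2, q=1
  k=1: a=4, p=9, q=4
  k=2: a=2, p=20, q=9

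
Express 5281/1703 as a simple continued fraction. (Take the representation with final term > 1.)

[3; 9, 1, 9, 8, 2]

5281 = 3*1703 + 172
1703 = 9*172 + 155
172 = 1*155 + 17
155 = 9*17 + 2
17 = 8*2 + 1
2 = 2*1 + 0  (stop)
So 5281/1703 = [3; 9, 1, 9, 8, 2].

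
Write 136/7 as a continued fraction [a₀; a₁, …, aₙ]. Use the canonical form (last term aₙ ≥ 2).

136 = 19*7 + 3
7 = 2*3 + 1
3 = 3*1 + 0  (stop)
So 136/7 = [19; 2, 3].

[19; 2, 3]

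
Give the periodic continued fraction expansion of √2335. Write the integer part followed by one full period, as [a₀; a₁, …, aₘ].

[48; 3, 9, 3, 96]

a₀ = ⌊√2335⌋ = 48.
With m₀=0, d₀=1 and mₖ₊₁ = dₖaₖ − mₖ, dₖ₊₁ = (n − mₖ₊₁²)/dₖ, aₖ₊₁ = ⌊(a₀+mₖ₊₁)/dₖ₊₁⌋:
  k=1: m=48, d=31, a=3
  k=2: m=45, d=10, a=9
  k=3: m=45, d=31, a=3
  k=4: m=48, d=1, a=96
d=1 and a=2a₀=96 at k=4, so the next step gives (m, d) = (48, 31) again — its k=1 value — and the period has length 4.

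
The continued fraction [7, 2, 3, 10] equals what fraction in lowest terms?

Using pₖ = aₖpₖ₋₁ + pₖ₋₂ and qₖ = aₖqₖ₋₁ + qₖ₋₂:
  k=0: a=7, p=7, q=1
  k=1: a=2, p=15, q=2
  k=2: a=3, p=52, q=7
  k=3: a=10, p=535, q=72

535/72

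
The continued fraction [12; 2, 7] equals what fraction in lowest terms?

187/15

Using pₖ = aₖpₖ₋₁ + pₖ₋₂ and qₖ = aₖqₖ₋₁ + qₖ₋₂:
  k=0: a=12, p=12, q=1
  k=1: a=2, p=25, q=2
  k=2: a=7, p=187, q=15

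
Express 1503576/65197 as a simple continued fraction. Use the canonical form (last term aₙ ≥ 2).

[23; 16, 8, 2, 12, 19]

1503576 = 23·65197 + 4045
65197 = 16·4045 + 477
4045 = 8·477 + 229
477 = 2·229 + 19
229 = 12·19 + 1
19 = 19·1 + 0  (stop)
So 1503576/65197 = [23; 16, 8, 2, 12, 19].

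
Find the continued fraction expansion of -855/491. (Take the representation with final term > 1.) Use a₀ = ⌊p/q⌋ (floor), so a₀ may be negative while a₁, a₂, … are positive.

[-2; 3, 1, 6, 2, 8]

-855 = -2·491 + 127
491 = 3·127 + 110
127 = 1·110 + 17
110 = 6·17 + 8
17 = 2·8 + 1
8 = 8·1 + 0  (stop)
So -855/491 = [-2; 3, 1, 6, 2, 8].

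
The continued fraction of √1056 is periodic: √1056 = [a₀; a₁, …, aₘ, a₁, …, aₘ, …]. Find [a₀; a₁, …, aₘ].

[32; 2, 64]

a₀ = ⌊√1056⌋ = 32.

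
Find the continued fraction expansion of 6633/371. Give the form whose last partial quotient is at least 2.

[17; 1, 7, 4, 11]

6633 = 17·371 + 326
371 = 1·326 + 45
326 = 7·45 + 11
45 = 4·11 + 1
11 = 11·1 + 0  (stop)
So 6633/371 = [17; 1, 7, 4, 11].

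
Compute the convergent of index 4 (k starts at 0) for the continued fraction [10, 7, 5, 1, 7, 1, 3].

Using pₖ = aₖpₖ₋₁ + pₖ₋₂, qₖ = aₖqₖ₋₁ + qₖ₋₂ (with p₋₁=1, p₋₂=0, q₋₁=0, q₋₂=1):
  k=0: a=10, p=10, q=1
  k=1: a=7, p=71, q=7
  k=2: a=5, p=365, q=36
  k=3: a=1, p=436, q=43
  k=4: a=7, p=3417, q=337

3417/337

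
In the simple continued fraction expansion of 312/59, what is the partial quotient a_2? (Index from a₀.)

2

312 = 5·59 + 17   →  a_0 = 5
59 = 3·17 + 8   →  a_1 = 3
17 = 2·8 + 1   →  a_2 = 2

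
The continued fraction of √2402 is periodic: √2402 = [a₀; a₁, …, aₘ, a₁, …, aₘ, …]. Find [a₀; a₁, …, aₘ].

[49; 98]

a₀ = ⌊√2402⌋ = 49.
With m₀=0, d₀=1 and mₖ₊₁ = dₖaₖ − mₖ, dₖ₊₁ = (n − mₖ₊₁²)/dₖ, aₖ₊₁ = ⌊(a₀+mₖ₊₁)/dₖ₊₁⌋:
  k=1: m=49, d=1, a=98
d=1 and a=2a₀=98 at k=1, so the next step gives (m, d) = (49, 1) again — its k=1 value — and the period has length 1.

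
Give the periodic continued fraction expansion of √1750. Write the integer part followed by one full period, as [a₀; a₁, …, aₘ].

a₀ = ⌊√1750⌋ = 41.

[41; 1, 4, 1, 82]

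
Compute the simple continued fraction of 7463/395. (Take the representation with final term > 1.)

[18; 1, 8, 2, 2, 8]

7463 = 18*395 + 353
395 = 1*353 + 42
353 = 8*42 + 17
42 = 2*17 + 8
17 = 2*8 + 1
8 = 8*1 + 0  (stop)
So 7463/395 = [18; 1, 8, 2, 2, 8].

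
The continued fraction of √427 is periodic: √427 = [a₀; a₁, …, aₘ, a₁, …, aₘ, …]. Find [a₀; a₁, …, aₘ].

[20; 1, 1, 1, 40]

a₀ = ⌊√427⌋ = 20.
With m₀=0, d₀=1 and mₖ₊₁ = dₖaₖ − mₖ, dₖ₊₁ = (n − mₖ₊₁²)/dₖ, aₖ₊₁ = ⌊(a₀+mₖ₊₁)/dₖ₊₁⌋:
  k=1: m=20, d=27, a=1
  k=2: m=7, d=14, a=1
  k=3: m=7, d=27, a=1
  k=4: m=20, d=1, a=40
d=1 and a=2a₀=40 at k=4, so the next step gives (m, d) = (20, 27) again — its k=1 value — and the period has length 4.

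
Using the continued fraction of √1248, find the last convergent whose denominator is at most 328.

5617/159

√1248 = [35; 3, 17, 3, 70, …] (period length 4).
Convergents:
  p_0/q_0 = 35/1
  p_1/q_1 = 106/3
  p_2/q_2 = 1837/52
  p_3/q_3 = 5617/159
  p_4/q_4 = 395027/11182
q_3 = 159 ≤ 328 < 11182 = q_4, so the answer is 5617/159.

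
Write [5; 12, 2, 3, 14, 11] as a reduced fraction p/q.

69907/13760

Using pₖ = aₖpₖ₋₁ + pₖ₋₂ and qₖ = aₖqₖ₋₁ + qₖ₋₂:
  k=0: a=5, p=5, q=1
  k=1: a=12, p=61, q=12
  k=2: a=2, p=127, q=25
  k=3: a=3, p=442, q=87
  k=4: a=14, p=6315, q=1243
  k=5: a=11, p=69907, q=13760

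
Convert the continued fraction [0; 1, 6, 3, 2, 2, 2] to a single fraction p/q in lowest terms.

Fold from the inside: start with 2/1.
  2 + 1/2 = 5/2
  2 + 2/5 = 12/5
  3 + 5/12 = 41/12
  6 + 12/41 = 258/41
  1 + 41/258 = 299/258
  0 + 258/299 = 258/299

258/299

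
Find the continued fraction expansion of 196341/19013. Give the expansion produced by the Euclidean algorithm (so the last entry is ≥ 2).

196341 = 10*19013 + 6211
19013 = 3*6211 + 380
6211 = 16*380 + 131
380 = 2*131 + 118
131 = 1*118 + 13
118 = 9*13 + 1
13 = 13*1 + 0  (stop)
So 196341/19013 = [10; 3, 16, 2, 1, 9, 13].

[10; 3, 16, 2, 1, 9, 13]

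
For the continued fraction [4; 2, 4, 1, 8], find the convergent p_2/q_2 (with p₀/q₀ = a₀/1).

40/9

Using pₖ = aₖpₖ₋₁ + pₖ₋₂, qₖ = aₖqₖ₋₁ + qₖ₋₂ (with p₋₁=1, p₋₂=0, q₋₁=0, q₋₂=1):
  k=0: a=4, p=4, q=1
  k=1: a=2, p=9, q=2
  k=2: a=4, p=40, q=9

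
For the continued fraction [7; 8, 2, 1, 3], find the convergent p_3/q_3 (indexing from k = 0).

178/25

Using pₖ = aₖpₖ₋₁ + pₖ₋₂, qₖ = aₖqₖ₋₁ + qₖ₋₂ (with p₋₁=1, p₋₂=0, q₋₁=0, q₋₂=1):
  k=0: a=7, p=7, q=1
  k=1: a=8, p=57, q=8
  k=2: a=2, p=121, q=17
  k=3: a=1, p=178, q=25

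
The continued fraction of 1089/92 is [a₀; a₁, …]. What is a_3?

1089 = 11·92 + 77   →  a_0 = 11
92 = 1·77 + 15   →  a_1 = 1
77 = 5·15 + 2   →  a_2 = 5
15 = 7·2 + 1   →  a_3 = 7

7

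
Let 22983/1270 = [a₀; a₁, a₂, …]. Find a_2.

22983 = 18·1270 + 123   →  a_0 = 18
1270 = 10·123 + 40   →  a_1 = 10
123 = 3·40 + 3   →  a_2 = 3

3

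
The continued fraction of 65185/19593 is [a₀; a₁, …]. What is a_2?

65185 = 3·19593 + 6406   →  a_0 = 3
19593 = 3·6406 + 375   →  a_1 = 3
6406 = 17·375 + 31   →  a_2 = 17

17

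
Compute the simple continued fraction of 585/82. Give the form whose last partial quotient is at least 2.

[7; 7, 2, 5]

585 = 7·82 + 11
82 = 7·11 + 5
11 = 2·5 + 1
5 = 5·1 + 0  (stop)
So 585/82 = [7; 7, 2, 5].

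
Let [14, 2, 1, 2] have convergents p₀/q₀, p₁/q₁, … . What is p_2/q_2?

Using pₖ = aₖpₖ₋₁ + pₖ₋₂, qₖ = aₖqₖ₋₁ + qₖ₋₂ (with p₋₁=1, p₋₂=0, q₋₁=0, q₋₂=1):
  k=0: a=14, p=14, q=1
  k=1: a=2, p=29, q=2
  k=2: a=1, p=43, q=3

43/3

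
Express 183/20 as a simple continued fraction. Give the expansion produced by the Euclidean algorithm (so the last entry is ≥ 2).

183 = 9×20 + 3
20 = 6×3 + 2
3 = 1×2 + 1
2 = 2×1 + 0  (stop)
So 183/20 = [9; 6, 1, 2].

[9; 6, 1, 2]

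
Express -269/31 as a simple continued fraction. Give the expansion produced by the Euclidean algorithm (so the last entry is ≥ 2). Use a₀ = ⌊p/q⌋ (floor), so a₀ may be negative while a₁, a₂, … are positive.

[-9; 3, 10]

-269 = -9·31 + 10
31 = 3·10 + 1
10 = 10·1 + 0  (stop)
So -269/31 = [-9; 3, 10].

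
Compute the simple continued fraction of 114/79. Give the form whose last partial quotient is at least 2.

[1; 2, 3, 1, 8]

114 = 1×79 + 35
79 = 2×35 + 9
35 = 3×9 + 8
9 = 1×8 + 1
8 = 8×1 + 0  (stop)
So 114/79 = [1; 2, 3, 1, 8].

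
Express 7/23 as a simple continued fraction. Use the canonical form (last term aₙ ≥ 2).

7 = 0×23 + 7
23 = 3×7 + 2
7 = 3×2 + 1
2 = 2×1 + 0  (stop)
So 7/23 = [0; 3, 3, 2].

[0; 3, 3, 2]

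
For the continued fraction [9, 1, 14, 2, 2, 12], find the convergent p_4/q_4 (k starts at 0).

Using pₖ = aₖpₖ₋₁ + pₖ₋₂, qₖ = aₖqₖ₋₁ + qₖ₋₂ (with p₋₁=1, p₋₂=0, q₋₁=0, q₋₂=1):
  k=0: a=9, p=9, q=1
  k=1: a=1, p=10, q=1
  k=2: a=14, p=149, q=15
  k=3: a=2, p=308, q=31
  k=4: a=2, p=765, q=77

765/77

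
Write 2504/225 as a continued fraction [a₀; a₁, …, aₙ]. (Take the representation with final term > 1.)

2504 = 11*225 + 29
225 = 7*29 + 22
29 = 1*22 + 7
22 = 3*7 + 1
7 = 7*1 + 0  (stop)
So 2504/225 = [11; 7, 1, 3, 7].

[11; 7, 1, 3, 7]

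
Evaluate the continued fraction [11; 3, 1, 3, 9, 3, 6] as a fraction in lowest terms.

30768/2731

Fold from the inside: start with 6/1.
  3 + 1/6 = 19/6
  9 + 6/19 = 177/19
  3 + 19/177 = 550/177
  1 + 177/550 = 727/550
  3 + 550/727 = 2731/727
  11 + 727/2731 = 30768/2731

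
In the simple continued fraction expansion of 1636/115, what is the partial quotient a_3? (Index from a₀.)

1636 = 14·115 + 26   →  a_0 = 14
115 = 4·26 + 11   →  a_1 = 4
26 = 2·11 + 4   →  a_2 = 2
11 = 2·4 + 3   →  a_3 = 2

2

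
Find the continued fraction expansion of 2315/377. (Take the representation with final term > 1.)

[6; 7, 8, 1, 5]

2315 = 6×377 + 53
377 = 7×53 + 6
53 = 8×6 + 5
6 = 1×5 + 1
5 = 5×1 + 0  (stop)
So 2315/377 = [6; 7, 8, 1, 5].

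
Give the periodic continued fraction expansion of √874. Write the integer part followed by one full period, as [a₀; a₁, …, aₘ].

a₀ = ⌊√874⌋ = 29.

[29; 1, 1, 3, 2, 3, 1, 1, 58]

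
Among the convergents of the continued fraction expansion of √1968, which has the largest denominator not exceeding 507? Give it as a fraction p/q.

10780/243

√1968 = [44; 2, 1, 3, 5, 3, 1, 2, 88, …] (period length 8).
Convergents:
  p_0/q_0 = 44/1
  p_1/q_1 = 89/2
  p_2/q_2 = 133/3
  p_3/q_3 = 488/11
  p_4/q_4 = 2573/58
  p_5/q_5 = 8207/185
  p_6/q_6 = 10780/243
  p_7/q_7 = 29767/671
q_6 = 243 ≤ 507 < 671 = q_7, so the answer is 10780/243.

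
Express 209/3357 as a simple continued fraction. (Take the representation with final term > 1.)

[0; 16, 16, 13]

209 = 0×3357 + 209
3357 = 16×209 + 13
209 = 16×13 + 1
13 = 13×1 + 0  (stop)
So 209/3357 = [0; 16, 16, 13].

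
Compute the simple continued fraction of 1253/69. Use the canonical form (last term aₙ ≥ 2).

1253 = 18×69 + 11
69 = 6×11 + 3
11 = 3×3 + 2
3 = 1×2 + 1
2 = 2×1 + 0  (stop)
So 1253/69 = [18; 6, 3, 1, 2].

[18; 6, 3, 1, 2]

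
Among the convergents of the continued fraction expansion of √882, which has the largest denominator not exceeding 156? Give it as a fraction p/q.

√882 = [29; 1, 2, 3, 6, 3, 2, 1, 58, …] (period length 8).
Convergents:
  p_0/q_0 = 29/1
  p_1/q_1 = 30/1
  p_2/q_2 = 89/3
  p_3/q_3 = 297/10
  p_4/q_4 = 1871/63
  p_5/q_5 = 5910/199
q_4 = 63 ≤ 156 < 199 = q_5, so the answer is 1871/63.

1871/63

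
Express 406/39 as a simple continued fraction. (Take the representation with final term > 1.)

[10; 2, 2, 3, 2]

406 = 10·39 + 16
39 = 2·16 + 7
16 = 2·7 + 2
7 = 3·2 + 1
2 = 2·1 + 0  (stop)
So 406/39 = [10; 2, 2, 3, 2].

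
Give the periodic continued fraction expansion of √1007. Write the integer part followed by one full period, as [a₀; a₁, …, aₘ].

[31; 1, 2, 1, 2, 1, 62]

a₀ = ⌊√1007⌋ = 31.
With m₀=0, d₀=1 and mₖ₊₁ = dₖaₖ − mₖ, dₖ₊₁ = (n − mₖ₊₁²)/dₖ, aₖ₊₁ = ⌊(a₀+mₖ₊₁)/dₖ₊₁⌋:
  k=1: m=31, d=46, a=1
  k=2: m=15, d=17, a=2
  k=3: m=19, d=38, a=1
  k=4: m=19, d=17, a=2
  k=5: m=15, d=46, a=1
  k=6: m=31, d=1, a=62
d=1 and a=2a₀=62 at k=6, so the next step gives (m, d) = (31, 46) again — its k=1 value — and the period has length 6.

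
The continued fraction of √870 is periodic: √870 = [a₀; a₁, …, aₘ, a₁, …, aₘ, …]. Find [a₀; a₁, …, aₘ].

a₀ = ⌊√870⌋ = 29.

[29; 2, 58]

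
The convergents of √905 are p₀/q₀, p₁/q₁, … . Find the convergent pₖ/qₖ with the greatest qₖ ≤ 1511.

√905 = [30; 12, 60, …] (period length 2).
Convergents:
  p_0/q_0 = 30/1
  p_1/q_1 = 361/12
  p_2/q_2 = 21690/721
  p_3/q_3 = 260641/8664
q_2 = 721 ≤ 1511 < 8664 = q_3, so the answer is 21690/721.

21690/721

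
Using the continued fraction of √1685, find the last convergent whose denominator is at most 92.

√1685 = [41; 20, 1, 1, 20, 82, …] (period length 5).
Convergents:
  p_0/q_0 = 41/1
  p_1/q_1 = 821/20
  p_2/q_2 = 862/21
  p_3/q_3 = 1683/41
  p_4/q_4 = 34522/841
q_3 = 41 ≤ 92 < 841 = q_4, so the answer is 1683/41.

1683/41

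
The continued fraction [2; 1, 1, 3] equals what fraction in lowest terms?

Using pₖ = aₖpₖ₋₁ + pₖ₋₂ and qₖ = aₖqₖ₋₁ + qₖ₋₂:
  k=0: a=2, p=2, q=1
  k=1: a=1, p=3, q=1
  k=2: a=1, p=5, q=2
  k=3: a=3, p=18, q=7

18/7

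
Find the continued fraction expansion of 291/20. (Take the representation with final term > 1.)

[14; 1, 1, 4, 2]

291 = 14·20 + 11
20 = 1·11 + 9
11 = 1·9 + 2
9 = 4·2 + 1
2 = 2·1 + 0  (stop)
So 291/20 = [14; 1, 1, 4, 2].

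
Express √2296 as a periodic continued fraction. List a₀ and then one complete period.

a₀ = ⌊√2296⌋ = 47.
With m₀=0, d₀=1 and mₖ₊₁ = dₖaₖ − mₖ, dₖ₊₁ = (n − mₖ₊₁²)/dₖ, aₖ₊₁ = ⌊(a₀+mₖ₊₁)/dₖ₊₁⌋:
  k=1: m=47, d=87, a=1
  k=2: m=40, d=8, a=10
  k=3: m=40, d=87, a=1
  k=4: m=47, d=1, a=94
d=1 and a=2a₀=94 at k=4, so the next step gives (m, d) = (47, 87) again — its k=1 value — and the period has length 4.

[47; 1, 10, 1, 94]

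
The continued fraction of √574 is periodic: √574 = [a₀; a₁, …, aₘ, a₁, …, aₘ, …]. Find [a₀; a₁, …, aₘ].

a₀ = ⌊√574⌋ = 23.
With m₀=0, d₀=1 and mₖ₊₁ = dₖaₖ − mₖ, dₖ₊₁ = (n − mₖ₊₁²)/dₖ, aₖ₊₁ = ⌊(a₀+mₖ₊₁)/dₖ₊₁⌋:
  k=1: m=23, d=45, a=1
  k=2: m=22, d=2, a=22
  k=3: m=22, d=45, a=1
  k=4: m=23, d=1, a=46
d=1 and a=2a₀=46 at k=4, so the next step gives (m, d) = (23, 45) again — its k=1 value — and the period has length 4.

[23; 1, 22, 1, 46]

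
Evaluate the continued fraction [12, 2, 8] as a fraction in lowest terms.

Using pₖ = aₖpₖ₋₁ + pₖ₋₂ and qₖ = aₖqₖ₋₁ + qₖ₋₂:
  k=0: a=12, p=12, q=1
  k=1: a=2, p=25, q=2
  k=2: a=8, p=212, q=17

212/17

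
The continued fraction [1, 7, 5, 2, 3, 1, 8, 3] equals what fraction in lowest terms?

Fold from the inside: start with 3/1.
  8 + 1/3 = 25/3
  1 + 3/25 = 28/25
  3 + 25/28 = 109/28
  2 + 28/109 = 246/109
  5 + 109/246 = 1339/246
  7 + 246/1339 = 9619/1339
  1 + 1339/9619 = 10958/9619

10958/9619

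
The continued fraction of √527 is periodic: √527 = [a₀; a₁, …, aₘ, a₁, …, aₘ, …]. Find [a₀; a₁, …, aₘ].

[22; 1, 21, 1, 44]

a₀ = ⌊√527⌋ = 22.
With m₀=0, d₀=1 and mₖ₊₁ = dₖaₖ − mₖ, dₖ₊₁ = (n − mₖ₊₁²)/dₖ, aₖ₊₁ = ⌊(a₀+mₖ₊₁)/dₖ₊₁⌋:
  k=1: m=22, d=43, a=1
  k=2: m=21, d=2, a=21
  k=3: m=21, d=43, a=1
  k=4: m=22, d=1, a=44
d=1 and a=2a₀=44 at k=4, so the next step gives (m, d) = (22, 43) again — its k=1 value — and the period has length 4.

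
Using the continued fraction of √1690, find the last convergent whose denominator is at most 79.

3001/73

√1690 = [41; 9, 8, 9, 82, …] (period length 4).
Convergents:
  p_0/q_0 = 41/1
  p_1/q_1 = 370/9
  p_2/q_2 = 3001/73
  p_3/q_3 = 27379/666
q_2 = 73 ≤ 79 < 666 = q_3, so the answer is 3001/73.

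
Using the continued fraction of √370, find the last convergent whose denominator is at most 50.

327/17

√370 = [19; 4, 4, 38, …] (period length 3).
Convergents:
  p_0/q_0 = 19/1
  p_1/q_1 = 77/4
  p_2/q_2 = 327/17
  p_3/q_3 = 12503/650
q_2 = 17 ≤ 50 < 650 = q_3, so the answer is 327/17.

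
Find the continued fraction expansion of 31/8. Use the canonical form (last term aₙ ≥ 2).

[3; 1, 7]

31 = 3·8 + 7
8 = 1·7 + 1
7 = 7·1 + 0  (stop)
So 31/8 = [3; 1, 7].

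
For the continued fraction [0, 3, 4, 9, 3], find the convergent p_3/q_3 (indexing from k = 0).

Using pₖ = aₖpₖ₋₁ + pₖ₋₂, qₖ = aₖqₖ₋₁ + qₖ₋₂ (with p₋₁=1, p₋₂=0, q₋₁=0, q₋₂=1):
  k=0: a=0, p=0, q=1
  k=1: a=3, p=1, q=3
  k=2: a=4, p=4, q=13
  k=3: a=9, p=37, q=120

37/120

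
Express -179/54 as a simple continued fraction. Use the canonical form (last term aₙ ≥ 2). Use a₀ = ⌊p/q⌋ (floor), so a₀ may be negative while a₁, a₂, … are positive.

-179 = -4×54 + 37
54 = 1×37 + 17
37 = 2×17 + 3
17 = 5×3 + 2
3 = 1×2 + 1
2 = 2×1 + 0  (stop)
So -179/54 = [-4; 1, 2, 5, 1, 2].

[-4; 1, 2, 5, 1, 2]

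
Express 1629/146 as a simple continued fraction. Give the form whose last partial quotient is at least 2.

[11; 6, 2, 1, 7]

1629 = 11·146 + 23
146 = 6·23 + 8
23 = 2·8 + 7
8 = 1·7 + 1
7 = 7·1 + 0  (stop)
So 1629/146 = [11; 6, 2, 1, 7].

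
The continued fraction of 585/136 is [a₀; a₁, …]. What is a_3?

6

585 = 4·136 + 41   →  a_0 = 4
136 = 3·41 + 13   →  a_1 = 3
41 = 3·13 + 2   →  a_2 = 3
13 = 6·2 + 1   →  a_3 = 6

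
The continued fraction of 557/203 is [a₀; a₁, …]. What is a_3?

1

557 = 2·203 + 151   →  a_0 = 2
203 = 1·151 + 52   →  a_1 = 1
151 = 2·52 + 47   →  a_2 = 2
52 = 1·47 + 5   →  a_3 = 1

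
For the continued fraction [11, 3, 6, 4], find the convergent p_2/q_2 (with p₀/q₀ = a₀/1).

Using pₖ = aₖpₖ₋₁ + pₖ₋₂, qₖ = aₖqₖ₋₁ + qₖ₋₂ (with p₋₁=1, p₋₂=0, q₋₁=0, q₋₂=1):
  k=0: a=11, p=11, q=1
  k=1: a=3, p=34, q=3
  k=2: a=6, p=215, q=19

215/19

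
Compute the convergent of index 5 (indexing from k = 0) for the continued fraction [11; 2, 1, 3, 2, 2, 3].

693/61

Using pₖ = aₖpₖ₋₁ + pₖ₋₂, qₖ = aₖqₖ₋₁ + qₖ₋₂ (with p₋₁=1, p₋₂=0, q₋₁=0, q₋₂=1):
  k=0: a=11, p=11, q=1
  k=1: a=2, p=23, q=2
  k=2: a=1, p=34, q=3
  k=3: a=3, p=125, q=11
  k=4: a=2, p=284, q=25
  k=5: a=2, p=693, q=61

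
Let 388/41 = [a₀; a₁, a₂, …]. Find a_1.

388 = 9·41 + 19   →  a_0 = 9
41 = 2·19 + 3   →  a_1 = 2

2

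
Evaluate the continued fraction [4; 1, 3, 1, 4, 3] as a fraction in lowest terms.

369/77

Using pₖ = aₖpₖ₋₁ + pₖ₋₂ and qₖ = aₖqₖ₋₁ + qₖ₋₂:
  k=0: a=4, p=4, q=1
  k=1: a=1, p=5, q=1
  k=2: a=3, p=19, q=4
  k=3: a=1, p=24, q=5
  k=4: a=4, p=115, q=24
  k=5: a=3, p=369, q=77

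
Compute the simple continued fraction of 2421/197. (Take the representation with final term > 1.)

2421 = 12*197 + 57
197 = 3*57 + 26
57 = 2*26 + 5
26 = 5*5 + 1
5 = 5*1 + 0  (stop)
So 2421/197 = [12; 3, 2, 5, 5].

[12; 3, 2, 5, 5]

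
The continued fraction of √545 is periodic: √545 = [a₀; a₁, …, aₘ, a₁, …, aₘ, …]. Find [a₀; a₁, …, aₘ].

[23; 2, 1, 8, 1, 2, 46]

a₀ = ⌊√545⌋ = 23.
With m₀=0, d₀=1 and mₖ₊₁ = dₖaₖ − mₖ, dₖ₊₁ = (n − mₖ₊₁²)/dₖ, aₖ₊₁ = ⌊(a₀+mₖ₊₁)/dₖ₊₁⌋:
  k=1: m=23, d=16, a=2
  k=2: m=9, d=29, a=1
  k=3: m=20, d=5, a=8
  k=4: m=20, d=29, a=1
  k=5: m=9, d=16, a=2
  k=6: m=23, d=1, a=46
d=1 and a=2a₀=46 at k=6, so the next step gives (m, d) = (23, 16) again — its k=1 value — and the period has length 6.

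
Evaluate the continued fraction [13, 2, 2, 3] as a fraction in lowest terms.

228/17

Fold from the inside: start with 3/1.
  2 + 1/3 = 7/3
  2 + 3/7 = 17/7
  13 + 7/17 = 228/17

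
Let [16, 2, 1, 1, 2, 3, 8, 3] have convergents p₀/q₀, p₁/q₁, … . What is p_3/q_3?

Using pₖ = aₖpₖ₋₁ + pₖ₋₂, qₖ = aₖqₖ₋₁ + qₖ₋₂ (with p₋₁=1, p₋₂=0, q₋₁=0, q₋₂=1):
  k=0: a=16, p=16, q=1
  k=1: a=2, p=33, q=2
  k=2: a=1, p=49, q=3
  k=3: a=1, p=82, q=5

82/5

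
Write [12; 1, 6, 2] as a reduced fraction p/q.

Using pₖ = aₖpₖ₋₁ + pₖ₋₂ and qₖ = aₖqₖ₋₁ + qₖ₋₂:
  k=0: a=12, p=12, q=1
  k=1: a=1, p=13, q=1
  k=2: a=6, p=90, q=7
  k=3: a=2, p=193, q=15

193/15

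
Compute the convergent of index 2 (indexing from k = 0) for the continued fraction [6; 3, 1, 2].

25/4

Using pₖ = aₖpₖ₋₁ + pₖ₋₂, qₖ = aₖqₖ₋₁ + qₖ₋₂ (with p₋₁=1, p₋₂=0, q₋₁=0, q₋₂=1):
  k=0: a=6, p=6, q=1
  k=1: a=3, p=19, q=3
  k=2: a=1, p=25, q=4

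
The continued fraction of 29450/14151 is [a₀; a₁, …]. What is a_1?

29450 = 2·14151 + 1148   →  a_0 = 2
14151 = 12·1148 + 375   →  a_1 = 12

12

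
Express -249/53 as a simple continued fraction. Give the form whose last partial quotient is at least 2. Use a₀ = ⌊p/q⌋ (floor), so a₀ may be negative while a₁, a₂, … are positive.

[-5; 3, 3, 5]

-249 = -5*53 + 16
53 = 3*16 + 5
16 = 3*5 + 1
5 = 5*1 + 0  (stop)
So -249/53 = [-5; 3, 3, 5].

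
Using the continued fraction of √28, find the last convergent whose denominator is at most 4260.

9403/1777

√28 = [5; 3, 2, 3, 10, …] (period length 4).
Convergents:
  p_0/q_0 = 5/1
  p_1/q_1 = 16/3
  p_2/q_2 = 37/7
  p_3/q_3 = 127/24
  p_4/q_4 = 1307/247
  p_5/q_5 = 4048/765
  p_6/q_6 = 9403/1777
  p_7/q_7 = 32257/6096
q_6 = 1777 ≤ 4260 < 6096 = q_7, so the answer is 9403/1777.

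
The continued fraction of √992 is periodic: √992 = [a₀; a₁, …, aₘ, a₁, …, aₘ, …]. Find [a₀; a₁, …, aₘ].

a₀ = ⌊√992⌋ = 31.
With m₀=0, d₀=1 and mₖ₊₁ = dₖaₖ − mₖ, dₖ₊₁ = (n − mₖ₊₁²)/dₖ, aₖ₊₁ = ⌊(a₀+mₖ₊₁)/dₖ₊₁⌋:
  k=1: m=31, d=31, a=2
  k=2: m=31, d=1, a=62
d=1 and a=2a₀=62 at k=2, so the next step gives (m, d) = (31, 31) again — its k=1 value — and the period has length 2.

[31; 2, 62]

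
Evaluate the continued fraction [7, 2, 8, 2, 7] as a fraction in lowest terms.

2010/269

Using pₖ = aₖpₖ₋₁ + pₖ₋₂ and qₖ = aₖqₖ₋₁ + qₖ₋₂:
  k=0: a=7, p=7, q=1
  k=1: a=2, p=15, q=2
  k=2: a=8, p=127, q=17
  k=3: a=2, p=269, q=36
  k=4: a=7, p=2010, q=269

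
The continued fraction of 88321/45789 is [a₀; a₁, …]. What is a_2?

88321 = 1·45789 + 42532   →  a_0 = 1
45789 = 1·42532 + 3257   →  a_1 = 1
42532 = 13·3257 + 191   →  a_2 = 13

13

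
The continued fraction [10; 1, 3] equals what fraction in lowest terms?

43/4

Fold from the inside: start with 3/1.
  1 + 1/3 = 4/3
  10 + 3/4 = 43/4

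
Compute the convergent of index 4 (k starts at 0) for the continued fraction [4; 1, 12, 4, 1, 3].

Using pₖ = aₖpₖ₋₁ + pₖ₋₂, qₖ = aₖqₖ₋₁ + qₖ₋₂ (with p₋₁=1, p₋₂=0, q₋₁=0, q₋₂=1):
  k=0: a=4, p=4, q=1
  k=1: a=1, p=5, q=1
  k=2: a=12, p=64, q=13
  k=3: a=4, p=261, q=53
  k=4: a=1, p=325, q=66

325/66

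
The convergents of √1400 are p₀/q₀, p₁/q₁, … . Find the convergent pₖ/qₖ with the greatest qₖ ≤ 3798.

67275/1798

√1400 = [37; 2, 2, 2, 74, …] (period length 4).
Convergents:
  p_0/q_0 = 37/1
  p_1/q_1 = 75/2
  p_2/q_2 = 187/5
  p_3/q_3 = 449/12
  p_4/q_4 = 33413/893
  p_5/q_5 = 67275/1798
  p_6/q_6 = 167963/4489
q_5 = 1798 ≤ 3798 < 4489 = q_6, so the answer is 67275/1798.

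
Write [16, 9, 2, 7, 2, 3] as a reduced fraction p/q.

16927/1051

Using pₖ = aₖpₖ₋₁ + pₖ₋₂ and qₖ = aₖqₖ₋₁ + qₖ₋₂:
  k=0: a=16, p=16, q=1
  k=1: a=9, p=145, q=9
  k=2: a=2, p=306, q=19
  k=3: a=7, p=2287, q=142
  k=4: a=2, p=4880, q=303
  k=5: a=3, p=16927, q=1051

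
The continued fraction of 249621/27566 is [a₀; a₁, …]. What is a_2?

19

249621 = 9·27566 + 1527   →  a_0 = 9
27566 = 18·1527 + 80   →  a_1 = 18
1527 = 19·80 + 7   →  a_2 = 19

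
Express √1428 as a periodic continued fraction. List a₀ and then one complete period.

a₀ = ⌊√1428⌋ = 37.
With m₀=0, d₀=1 and mₖ₊₁ = dₖaₖ − mₖ, dₖ₊₁ = (n − mₖ₊₁²)/dₖ, aₖ₊₁ = ⌊(a₀+mₖ₊₁)/dₖ₊₁⌋:
  k=1: m=37, d=59, a=1
  k=2: m=22, d=16, a=3
  k=3: m=26, d=47, a=1
  k=4: m=21, d=21, a=2
  k=5: m=21, d=47, a=1
  k=6: m=26, d=16, a=3
  k=7: m=22, d=59, a=1
  k=8: m=37, d=1, a=74
d=1 and a=2a₀=74 at k=8, so the next step gives (m, d) = (37, 59) again — its k=1 value — and the period has length 8.

[37; 1, 3, 1, 2, 1, 3, 1, 74]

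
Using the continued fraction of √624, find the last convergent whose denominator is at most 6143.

62425/2499

√624 = [24; 1, 48, …] (period length 2).
Convergents:
  p_0/q_0 = 24/1
  p_1/q_1 = 25/1
  p_2/q_2 = 1224/49
  p_3/q_3 = 1249/50
  p_4/q_4 = 61176/2449
  p_5/q_5 = 62425/2499
  p_6/q_6 = 3057576/122401
q_5 = 2499 ≤ 6143 < 122401 = q_6, so the answer is 62425/2499.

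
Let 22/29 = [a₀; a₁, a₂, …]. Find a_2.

22 = 0·29 + 22   →  a_0 = 0
29 = 1·22 + 7   →  a_1 = 1
22 = 3·7 + 1   →  a_2 = 3

3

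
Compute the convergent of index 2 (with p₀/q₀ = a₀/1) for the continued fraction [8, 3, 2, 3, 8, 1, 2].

Using pₖ = aₖpₖ₋₁ + pₖ₋₂, qₖ = aₖqₖ₋₁ + qₖ₋₂ (with p₋₁=1, p₋₂=0, q₋₁=0, q₋₂=1):
  k=0: a=8, p=8, q=1
  k=1: a=3, p=25, q=3
  k=2: a=2, p=58, q=7

58/7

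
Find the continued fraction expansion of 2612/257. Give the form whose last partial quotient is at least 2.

[10; 6, 8, 2, 2]

2612 = 10×257 + 42
257 = 6×42 + 5
42 = 8×5 + 2
5 = 2×2 + 1
2 = 2×1 + 0  (stop)
So 2612/257 = [10; 6, 8, 2, 2].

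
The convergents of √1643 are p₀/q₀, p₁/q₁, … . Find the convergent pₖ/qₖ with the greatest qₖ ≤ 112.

√1643 = [40; 1, 1, 6, 1, 6, 1, 1, 80, …] (period length 8).
Convergents:
  p_0/q_0 = 40/1
  p_1/q_1 = 41/1
  p_2/q_2 = 81/2
  p_3/q_3 = 527/13
  p_4/q_4 = 608/15
  p_5/q_5 = 4175/103
  p_6/q_6 = 4783/118
q_5 = 103 ≤ 112 < 118 = q_6, so the answer is 4175/103.

4175/103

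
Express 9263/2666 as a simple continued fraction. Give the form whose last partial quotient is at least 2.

[3; 2, 9, 3, 3, 6, 2]

9263 = 3*2666 + 1265
2666 = 2*1265 + 136
1265 = 9*136 + 41
136 = 3*41 + 13
41 = 3*13 + 2
13 = 6*2 + 1
2 = 2*1 + 0  (stop)
So 9263/2666 = [3; 2, 9, 3, 3, 6, 2].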